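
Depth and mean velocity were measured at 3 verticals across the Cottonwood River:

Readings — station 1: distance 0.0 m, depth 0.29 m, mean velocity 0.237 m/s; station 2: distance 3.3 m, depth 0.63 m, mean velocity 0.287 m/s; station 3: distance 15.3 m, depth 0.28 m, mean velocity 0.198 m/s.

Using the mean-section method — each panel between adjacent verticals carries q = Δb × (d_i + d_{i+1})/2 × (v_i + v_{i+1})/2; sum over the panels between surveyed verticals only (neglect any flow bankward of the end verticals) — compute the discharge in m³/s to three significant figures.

1.72 m³/s

Panel 1-2: Δb = 3.3 m, d̄ = (0.29+0.63)/2 = 0.46, v̄ = (0.237+0.287)/2 = 0.262 → q = 3.3×0.46×0.262 = 0.3977 m³/s
Panel 2-3: Δb = 12 m, d̄ = (0.63+0.28)/2 = 0.455, v̄ = (0.287+0.198)/2 = 0.2425 → q = 12×0.455×0.2425 = 1.324 m³/s
Q = Σ q = 1.722 m³/s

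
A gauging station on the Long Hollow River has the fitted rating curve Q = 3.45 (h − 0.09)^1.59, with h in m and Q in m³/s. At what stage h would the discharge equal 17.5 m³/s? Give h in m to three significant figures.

h − h₀ = (Q/C)^(1/b) = (17.5/3.45)^(1/1.59) = 2.777 m
h = 0.09 + 2.777 = 2.867 m

2.87 m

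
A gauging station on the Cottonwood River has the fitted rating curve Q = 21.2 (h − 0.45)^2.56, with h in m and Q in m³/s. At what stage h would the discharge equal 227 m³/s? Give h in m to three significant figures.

h − h₀ = (Q/C)^(1/b) = (227/21.2)^(1/2.56) = 2.525 m
h = 0.45 + 2.525 = 2.975 m

2.97 m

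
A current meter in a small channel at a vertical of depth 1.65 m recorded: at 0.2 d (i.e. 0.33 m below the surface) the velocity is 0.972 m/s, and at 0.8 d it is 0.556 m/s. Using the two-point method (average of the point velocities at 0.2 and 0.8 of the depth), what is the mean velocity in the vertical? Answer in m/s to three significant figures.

0.764 m/s

v̄ = (0.972 + 0.556) / 2 = 0.7640 m/s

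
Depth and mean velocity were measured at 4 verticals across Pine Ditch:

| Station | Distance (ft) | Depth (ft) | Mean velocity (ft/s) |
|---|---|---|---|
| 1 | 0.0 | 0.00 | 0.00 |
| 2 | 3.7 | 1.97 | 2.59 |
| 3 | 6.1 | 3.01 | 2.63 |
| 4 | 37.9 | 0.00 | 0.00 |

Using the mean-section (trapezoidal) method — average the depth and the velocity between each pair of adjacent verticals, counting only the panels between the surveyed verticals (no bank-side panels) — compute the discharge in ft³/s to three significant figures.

Panel 1-2: Δb = 3.7 ft, d̄ = (0.00+1.97)/2 = 0.985, v̄ = (0.00+2.59)/2 = 1.295 → q = 3.7×0.985×1.295 = 4.720 ft³/s
Panel 2-3: Δb = 2.4 ft, d̄ = (1.97+3.01)/2 = 2.49, v̄ = (2.59+2.63)/2 = 2.61 → q = 2.4×2.49×2.61 = 15.60 ft³/s
Panel 3-4: Δb = 31.8 ft, d̄ = (3.01+0.00)/2 = 1.505, v̄ = (2.63+0.00)/2 = 1.315 → q = 31.8×1.505×1.315 = 62.93 ft³/s
Q = Σ q = 83.25 ft³/s

83.3 ft³/s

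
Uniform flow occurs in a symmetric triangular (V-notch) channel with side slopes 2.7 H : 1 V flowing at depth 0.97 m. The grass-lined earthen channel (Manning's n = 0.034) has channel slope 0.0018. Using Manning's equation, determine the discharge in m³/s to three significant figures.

1.87 m³/s

A = z·y² = 2.7×0.97² = 2.540 m²
P = 2y√(1+z²) = 2×0.97×√(1+2.7²) = 5.586 m
R = A/P = 2.540/5.586 = 0.4548 m
Q = (1/n)·A·R^(2/3)·S^(1/2) = (1/0.034) × 2.540 × 0.4548^(2/3) × 0.0018^(1/2) = 1.875 m³/s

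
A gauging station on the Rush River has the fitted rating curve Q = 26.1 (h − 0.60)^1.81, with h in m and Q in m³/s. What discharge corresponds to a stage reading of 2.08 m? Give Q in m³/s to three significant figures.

53.1 m³/s

Q = 26.1 × (2.08 − 0.60)^1.81 = 26.1 × 1.48^1.81 = 53.07 m³/s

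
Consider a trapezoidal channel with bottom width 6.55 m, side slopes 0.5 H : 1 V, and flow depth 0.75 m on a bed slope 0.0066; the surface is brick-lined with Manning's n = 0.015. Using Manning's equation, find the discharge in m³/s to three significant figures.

20.7 m³/s

A = (b + z·y)·y = (6.55 + 0.5×0.75)×0.75 = 5.194 m²
P = b + 2y√(1+z²) = 6.55 + 2×0.75×√(1+0.5²) = 8.227 m
R = A/P = 5.194/8.227 = 0.6313 m
Q = (1/n)·A·R^(2/3)·S^(1/2) = (1/0.015) × 5.194 × 0.6313^(2/3) × 0.0066^(1/2) = 20.70 m³/s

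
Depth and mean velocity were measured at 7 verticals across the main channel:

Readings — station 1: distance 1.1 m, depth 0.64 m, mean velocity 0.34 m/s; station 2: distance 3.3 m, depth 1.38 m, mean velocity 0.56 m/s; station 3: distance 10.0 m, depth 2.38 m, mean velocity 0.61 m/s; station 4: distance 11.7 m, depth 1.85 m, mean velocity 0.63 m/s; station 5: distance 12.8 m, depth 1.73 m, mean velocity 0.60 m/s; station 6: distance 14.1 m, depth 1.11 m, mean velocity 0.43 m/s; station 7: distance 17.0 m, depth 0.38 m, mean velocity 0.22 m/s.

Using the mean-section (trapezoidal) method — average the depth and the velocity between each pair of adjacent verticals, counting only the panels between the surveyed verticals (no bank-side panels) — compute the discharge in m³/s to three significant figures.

Panel 1-2: Δb = 2.2 m, d̄ = (0.64+1.38)/2 = 1.01, v̄ = (0.34+0.56)/2 = 0.45 → q = 2.2×1.01×0.45 = 0.9999 m³/s
Panel 2-3: Δb = 6.7 m, d̄ = (1.38+2.38)/2 = 1.88, v̄ = (0.56+0.61)/2 = 0.585 → q = 6.7×1.88×0.585 = 7.369 m³/s
Panel 3-4: Δb = 1.7 m, d̄ = (2.38+1.85)/2 = 2.115, v̄ = (0.61+0.63)/2 = 0.62 → q = 1.7×2.115×0.62 = 2.229 m³/s
Panel 4-5: Δb = 1.1 m, d̄ = (1.85+1.73)/2 = 1.79, v̄ = (0.63+0.60)/2 = 0.615 → q = 1.1×1.79×0.615 = 1.211 m³/s
Panel 5-6: Δb = 1.3 m, d̄ = (1.73+1.11)/2 = 1.42, v̄ = (0.60+0.43)/2 = 0.515 → q = 1.3×1.42×0.515 = 0.9507 m³/s
Panel 6-7: Δb = 2.9 m, d̄ = (1.11+0.38)/2 = 0.745, v̄ = (0.43+0.22)/2 = 0.325 → q = 2.9×0.745×0.325 = 0.7022 m³/s
Q = Σ q = 13.46 m³/s

13.5 m³/s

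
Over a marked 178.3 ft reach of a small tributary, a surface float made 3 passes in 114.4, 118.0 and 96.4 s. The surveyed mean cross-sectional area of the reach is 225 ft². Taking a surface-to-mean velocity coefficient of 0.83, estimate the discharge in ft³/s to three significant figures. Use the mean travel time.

t̄ = (114.4 + 118.0 + 96.4) / 3 = 109.6 s
v_surface = L / t̄ = 178.3 / 109.6 = 1.627 ft/s
v_mean = 0.83 × 1.627 = 1.350 ft/s
Q = A × v_mean = 225 × 1.350 = 303.8 ft³/s

304 ft³/s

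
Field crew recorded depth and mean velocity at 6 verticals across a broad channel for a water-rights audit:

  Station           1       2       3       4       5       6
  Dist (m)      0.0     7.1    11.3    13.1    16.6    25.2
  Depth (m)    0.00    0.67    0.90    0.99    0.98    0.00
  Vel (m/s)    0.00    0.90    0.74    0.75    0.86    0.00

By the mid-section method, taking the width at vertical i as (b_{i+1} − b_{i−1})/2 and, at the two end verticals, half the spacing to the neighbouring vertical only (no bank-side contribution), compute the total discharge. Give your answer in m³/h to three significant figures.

44900 m³/h

w_2 = (11.3 − 0.0)/2 = 5.65 m; q_2 = 0.90 × 0.67 × 5.65 = 3.407 m³/s
w_3 = (13.1 − 7.1)/2 = 3 m; q_3 = 0.74 × 0.90 × 3 = 1.998 m³/s
w_4 = (16.6 − 11.3)/2 = 2.65 m; q_4 = 0.75 × 0.99 × 2.65 = 1.968 m³/s
w_5 = (25.2 − 13.1)/2 = 6.05 m; q_5 = 0.86 × 0.98 × 6.05 = 5.099 m³/s
Stations 1, 6 contribute zero (depth or velocity is 0).
Q = Σ qᵢ = 12.47 m³/s
= 12.47 × 3600 = 44900 m³/h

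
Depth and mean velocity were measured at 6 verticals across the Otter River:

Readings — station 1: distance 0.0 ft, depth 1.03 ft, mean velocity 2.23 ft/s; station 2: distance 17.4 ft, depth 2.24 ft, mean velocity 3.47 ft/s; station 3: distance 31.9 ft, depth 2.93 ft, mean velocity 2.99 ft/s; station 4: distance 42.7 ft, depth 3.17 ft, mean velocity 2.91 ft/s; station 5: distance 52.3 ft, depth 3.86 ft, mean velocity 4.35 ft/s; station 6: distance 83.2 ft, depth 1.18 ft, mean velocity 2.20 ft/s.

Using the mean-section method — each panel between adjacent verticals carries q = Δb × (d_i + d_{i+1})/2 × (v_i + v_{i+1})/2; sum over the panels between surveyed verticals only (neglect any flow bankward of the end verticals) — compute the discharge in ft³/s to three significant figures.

677 ft³/s

Panel 1-2: Δb = 17.4 ft, d̄ = (1.03+2.24)/2 = 1.635, v̄ = (2.23+3.47)/2 = 2.85 → q = 17.4×1.635×2.85 = 81.08 ft³/s
Panel 2-3: Δb = 14.5 ft, d̄ = (2.24+2.93)/2 = 2.585, v̄ = (3.47+2.99)/2 = 3.23 → q = 14.5×2.585×3.23 = 121.1 ft³/s
Panel 3-4: Δb = 10.8 ft, d̄ = (2.93+3.17)/2 = 3.05, v̄ = (2.99+2.91)/2 = 2.95 → q = 10.8×3.05×2.95 = 97.17 ft³/s
Panel 4-5: Δb = 9.6 ft, d̄ = (3.17+3.86)/2 = 3.515, v̄ = (2.91+4.35)/2 = 3.63 → q = 9.6×3.515×3.63 = 122.5 ft³/s
Panel 5-6: Δb = 30.9 ft, d̄ = (3.86+1.18)/2 = 2.52, v̄ = (4.35+2.20)/2 = 3.275 → q = 30.9×2.52×3.275 = 255.0 ft³/s
Q = Σ q = 676.8 ft³/s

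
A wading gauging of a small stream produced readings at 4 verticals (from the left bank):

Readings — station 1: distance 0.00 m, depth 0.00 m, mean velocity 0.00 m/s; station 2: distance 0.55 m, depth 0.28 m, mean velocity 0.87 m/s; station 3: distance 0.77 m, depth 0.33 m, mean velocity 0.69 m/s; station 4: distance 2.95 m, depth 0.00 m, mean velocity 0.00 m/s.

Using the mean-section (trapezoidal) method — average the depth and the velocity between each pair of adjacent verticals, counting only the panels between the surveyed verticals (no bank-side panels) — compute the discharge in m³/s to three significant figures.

Panel 1-2: Δb = 0.55 m, d̄ = (0.00+0.28)/2 = 0.14, v̄ = (0.00+0.87)/2 = 0.435 → q = 0.55×0.14×0.435 = 0.03350 m³/s
Panel 2-3: Δb = 0.22 m, d̄ = (0.28+0.33)/2 = 0.305, v̄ = (0.87+0.69)/2 = 0.78 → q = 0.22×0.305×0.78 = 0.05234 m³/s
Panel 3-4: Δb = 2.18 m, d̄ = (0.33+0.00)/2 = 0.165, v̄ = (0.69+0.00)/2 = 0.345 → q = 2.18×0.165×0.345 = 0.1241 m³/s
Q = Σ q = 0.2099 m³/s

0.210 m³/s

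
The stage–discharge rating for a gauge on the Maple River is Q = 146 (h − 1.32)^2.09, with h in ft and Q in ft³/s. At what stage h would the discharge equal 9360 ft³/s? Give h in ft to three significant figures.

8.64 ft

h − h₀ = (Q/C)^(1/b) = (9360/146)^(1/2.09) = 7.321 ft
h = 1.32 + 7.321 = 8.641 ft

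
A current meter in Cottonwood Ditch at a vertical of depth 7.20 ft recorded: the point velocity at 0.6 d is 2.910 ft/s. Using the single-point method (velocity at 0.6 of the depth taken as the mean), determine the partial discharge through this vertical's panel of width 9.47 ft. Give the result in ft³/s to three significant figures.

198 ft³/s

v̄ = v₀.₆ = 2.910 ft/s
q = v̄ × d × w = 2.910 × 7.20 × 9.47 = 198.4 ft³/s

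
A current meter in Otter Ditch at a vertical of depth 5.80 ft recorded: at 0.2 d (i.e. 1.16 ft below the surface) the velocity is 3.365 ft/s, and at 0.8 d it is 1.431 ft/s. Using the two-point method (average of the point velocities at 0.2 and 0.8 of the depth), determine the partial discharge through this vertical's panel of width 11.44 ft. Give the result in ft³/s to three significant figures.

159 ft³/s

v̄ = (3.365 + 1.431) / 2 = 2.398 ft/s
q = v̄ × d × w = 2.398 × 5.80 × 11.44 = 159.1 ft³/s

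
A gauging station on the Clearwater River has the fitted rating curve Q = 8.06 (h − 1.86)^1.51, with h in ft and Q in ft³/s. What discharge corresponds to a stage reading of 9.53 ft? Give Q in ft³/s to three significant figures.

175 ft³/s

Q = 8.06 × (9.53 − 1.86)^1.51 = 8.06 × 7.67^1.51 = 174.7 ft³/s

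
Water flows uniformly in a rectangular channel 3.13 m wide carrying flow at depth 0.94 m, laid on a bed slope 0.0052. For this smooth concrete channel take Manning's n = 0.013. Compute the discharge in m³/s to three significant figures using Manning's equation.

11.4 m³/s

A = b·y = 3.13 × 0.94 = 2.942 m²
P = b + 2y = 3.13 + 2×0.94 = 5.010 m
R = A/P = 2.942/5.010 = 0.5873 m
Q = (1/n)·A·R^(2/3)·S^(1/2) = (1/0.013) × 2.942 × 0.5873^(2/3) × 0.0052^(1/2) = 11.45 m³/s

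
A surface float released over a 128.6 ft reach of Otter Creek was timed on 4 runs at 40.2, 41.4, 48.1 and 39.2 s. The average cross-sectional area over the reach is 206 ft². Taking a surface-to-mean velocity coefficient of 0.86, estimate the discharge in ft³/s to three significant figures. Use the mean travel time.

540 ft³/s

t̄ = (40.2 + 41.4 + 48.1 + 39.2) / 4 = 42.225 s
v_surface = L / t̄ = 128.6 / 42.225 = 3.046 ft/s
v_mean = 0.86 × 3.046 = 2.619 ft/s
Q = A × v_mean = 206 × 2.619 = 539.6 ft³/s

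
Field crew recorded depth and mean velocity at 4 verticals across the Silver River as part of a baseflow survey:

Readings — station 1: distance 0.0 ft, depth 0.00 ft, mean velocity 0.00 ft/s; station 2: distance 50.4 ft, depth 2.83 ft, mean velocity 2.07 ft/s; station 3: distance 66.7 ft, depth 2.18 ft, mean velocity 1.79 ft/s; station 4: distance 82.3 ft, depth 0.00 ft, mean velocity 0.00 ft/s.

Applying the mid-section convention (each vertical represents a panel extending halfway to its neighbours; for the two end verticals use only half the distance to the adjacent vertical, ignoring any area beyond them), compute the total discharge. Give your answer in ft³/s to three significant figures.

258 ft³/s

w_2 = (66.7 − 0.0)/2 = 33.35 ft; q_2 = 2.07 × 2.83 × 33.35 = 195.4 ft³/s
w_3 = (82.3 − 50.4)/2 = 15.95 ft; q_3 = 1.79 × 2.18 × 15.95 = 62.24 ft³/s
Stations 1, 4 contribute zero (depth or velocity is 0).
Q = Σ qᵢ = 257.6 ft³/s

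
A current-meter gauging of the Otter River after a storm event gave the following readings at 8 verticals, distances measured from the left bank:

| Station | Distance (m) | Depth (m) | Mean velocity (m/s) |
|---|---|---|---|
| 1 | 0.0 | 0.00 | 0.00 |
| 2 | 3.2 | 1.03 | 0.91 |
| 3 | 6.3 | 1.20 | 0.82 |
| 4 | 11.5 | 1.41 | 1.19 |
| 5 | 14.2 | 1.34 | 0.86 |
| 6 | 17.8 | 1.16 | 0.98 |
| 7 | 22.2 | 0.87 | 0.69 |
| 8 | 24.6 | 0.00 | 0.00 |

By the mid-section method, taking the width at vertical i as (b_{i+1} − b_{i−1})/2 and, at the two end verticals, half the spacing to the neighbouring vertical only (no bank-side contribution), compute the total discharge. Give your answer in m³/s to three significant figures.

w_2 = (6.3 − 0.0)/2 = 3.15 m; q_2 = 0.91 × 1.03 × 3.15 = 2.952 m³/s
w_3 = (11.5 − 3.2)/2 = 4.15 m; q_3 = 0.82 × 1.20 × 4.15 = 4.084 m³/s
w_4 = (14.2 − 6.3)/2 = 3.95 m; q_4 = 1.19 × 1.41 × 3.95 = 6.628 m³/s
w_5 = (17.8 − 11.5)/2 = 3.15 m; q_5 = 0.86 × 1.34 × 3.15 = 3.630 m³/s
w_6 = (22.2 − 14.2)/2 = 4 m; q_6 = 0.98 × 1.16 × 4 = 4.547 m³/s
w_7 = (24.6 − 17.8)/2 = 3.4 m; q_7 = 0.69 × 0.87 × 3.4 = 2.041 m³/s
Stations 1, 8 contribute zero (depth or velocity is 0).
Q = Σ qᵢ = 23.88 m³/s

23.9 m³/s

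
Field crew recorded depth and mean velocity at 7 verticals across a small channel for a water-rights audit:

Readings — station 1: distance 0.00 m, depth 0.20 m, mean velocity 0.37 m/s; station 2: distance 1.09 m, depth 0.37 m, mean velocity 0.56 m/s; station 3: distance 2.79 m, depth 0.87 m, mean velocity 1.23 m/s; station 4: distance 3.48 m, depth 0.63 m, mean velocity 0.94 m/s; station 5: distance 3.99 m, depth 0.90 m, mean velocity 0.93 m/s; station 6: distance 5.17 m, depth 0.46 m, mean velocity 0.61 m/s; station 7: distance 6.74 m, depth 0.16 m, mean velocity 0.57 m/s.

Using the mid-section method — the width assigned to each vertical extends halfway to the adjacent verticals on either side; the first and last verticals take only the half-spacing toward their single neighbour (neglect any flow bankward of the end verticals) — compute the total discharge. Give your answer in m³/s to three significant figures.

w_1 = (1.09 − 0.00)/2 = 0.545 m; q_1 = 0.37 × 0.20 × 0.545 = 0.04033 m³/s
w_2 = (2.79 − 0.00)/2 = 1.395 m; q_2 = 0.56 × 0.37 × 1.395 = 0.2890 m³/s
w_3 = (3.48 − 1.09)/2 = 1.195 m; q_3 = 1.23 × 0.87 × 1.195 = 1.279 m³/s
w_4 = (3.99 − 2.79)/2 = 0.6 m; q_4 = 0.94 × 0.63 × 0.6 = 0.3553 m³/s
w_5 = (5.17 − 3.48)/2 = 0.845 m; q_5 = 0.93 × 0.90 × 0.845 = 0.7073 m³/s
w_6 = (6.74 − 3.99)/2 = 1.375 m; q_6 = 0.61 × 0.46 × 1.375 = 0.3858 m³/s
w_7 = (6.74 − 5.17)/2 = 0.785 m; q_7 = 0.57 × 0.16 × 0.785 = 0.07159 m³/s
Q = Σ qᵢ = 3.128 m³/s

3.13 m³/s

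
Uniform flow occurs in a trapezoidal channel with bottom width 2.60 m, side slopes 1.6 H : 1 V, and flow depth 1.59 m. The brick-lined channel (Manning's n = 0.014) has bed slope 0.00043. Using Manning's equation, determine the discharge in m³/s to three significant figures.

A = (b + z·y)·y = (2.60 + 1.6×1.59)×1.59 = 8.179 m²
P = b + 2y√(1+z²) = 2.60 + 2×1.59×√(1+1.6²) = 8.600 m
R = A/P = 8.179/8.600 = 0.9510 m
Q = (1/n)·A·R^(2/3)·S^(1/2) = (1/0.014) × 8.179 × 0.9510^(2/3) × 0.00043^(1/2) = 11.72 m³/s

11.7 m³/s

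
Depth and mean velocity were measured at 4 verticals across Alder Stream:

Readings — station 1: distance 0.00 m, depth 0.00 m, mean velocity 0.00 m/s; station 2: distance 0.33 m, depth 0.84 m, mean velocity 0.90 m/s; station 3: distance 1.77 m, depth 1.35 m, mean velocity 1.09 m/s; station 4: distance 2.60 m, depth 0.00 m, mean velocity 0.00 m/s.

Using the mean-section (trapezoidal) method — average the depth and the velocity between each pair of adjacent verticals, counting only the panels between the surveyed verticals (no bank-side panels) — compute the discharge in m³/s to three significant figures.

1.94 m³/s

Panel 1-2: Δb = 0.33 m, d̄ = (0.00+0.84)/2 = 0.42, v̄ = (0.00+0.90)/2 = 0.45 → q = 0.33×0.42×0.45 = 0.06237 m³/s
Panel 2-3: Δb = 1.44 m, d̄ = (0.84+1.35)/2 = 1.095, v̄ = (0.90+1.09)/2 = 0.995 → q = 1.44×1.095×0.995 = 1.569 m³/s
Panel 3-4: Δb = 0.83 m, d̄ = (1.35+0.00)/2 = 0.675, v̄ = (1.09+0.00)/2 = 0.545 → q = 0.83×0.675×0.545 = 0.3053 m³/s
Q = Σ q = 1.937 m³/s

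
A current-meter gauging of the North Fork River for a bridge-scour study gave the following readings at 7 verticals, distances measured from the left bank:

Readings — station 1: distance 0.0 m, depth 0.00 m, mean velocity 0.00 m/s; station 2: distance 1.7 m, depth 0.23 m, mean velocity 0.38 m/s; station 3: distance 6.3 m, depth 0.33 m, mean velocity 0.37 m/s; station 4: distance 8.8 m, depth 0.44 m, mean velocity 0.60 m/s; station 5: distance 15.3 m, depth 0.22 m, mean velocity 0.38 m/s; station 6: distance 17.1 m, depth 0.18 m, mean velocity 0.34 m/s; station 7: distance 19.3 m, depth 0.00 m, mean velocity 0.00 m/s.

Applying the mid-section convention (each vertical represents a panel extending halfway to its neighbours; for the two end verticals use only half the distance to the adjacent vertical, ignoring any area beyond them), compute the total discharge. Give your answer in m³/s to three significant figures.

w_2 = (6.3 − 0.0)/2 = 3.15 m; q_2 = 0.38 × 0.23 × 3.15 = 0.2753 m³/s
w_3 = (8.8 − 1.7)/2 = 3.55 m; q_3 = 0.37 × 0.33 × 3.55 = 0.4335 m³/s
w_4 = (15.3 − 6.3)/2 = 4.5 m; q_4 = 0.60 × 0.44 × 4.5 = 1.188 m³/s
w_5 = (17.1 − 8.8)/2 = 4.15 m; q_5 = 0.38 × 0.22 × 4.15 = 0.3469 m³/s
w_6 = (19.3 − 15.3)/2 = 2 m; q_6 = 0.34 × 0.18 × 2 = 0.1224 m³/s
Stations 1, 7 contribute zero (depth or velocity is 0).
Q = Σ qᵢ = 2.366 m³/s

2.37 m³/s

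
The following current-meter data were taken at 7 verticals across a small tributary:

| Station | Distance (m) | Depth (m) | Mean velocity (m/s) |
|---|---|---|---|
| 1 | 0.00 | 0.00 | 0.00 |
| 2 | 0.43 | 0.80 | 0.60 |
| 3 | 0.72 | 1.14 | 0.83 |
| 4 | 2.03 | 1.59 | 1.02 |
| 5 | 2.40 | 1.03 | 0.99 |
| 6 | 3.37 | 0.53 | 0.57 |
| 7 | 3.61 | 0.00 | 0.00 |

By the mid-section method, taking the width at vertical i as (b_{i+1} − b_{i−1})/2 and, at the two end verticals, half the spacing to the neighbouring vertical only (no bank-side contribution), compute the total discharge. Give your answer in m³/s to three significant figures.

w_2 = (0.72 − 0.00)/2 = 0.36 m; q_2 = 0.60 × 0.80 × 0.36 = 0.1728 m³/s
w_3 = (2.03 − 0.43)/2 = 0.8 m; q_3 = 0.83 × 1.14 × 0.8 = 0.7570 m³/s
w_4 = (2.40 − 0.72)/2 = 0.84 m; q_4 = 1.02 × 1.59 × 0.84 = 1.362 m³/s
w_5 = (3.37 − 2.03)/2 = 0.67 m; q_5 = 0.99 × 1.03 × 0.67 = 0.6832 m³/s
w_6 = (3.61 − 2.40)/2 = 0.605 m; q_6 = 0.57 × 0.53 × 0.605 = 0.1828 m³/s
Stations 1, 7 contribute zero (depth or velocity is 0).
Q = Σ qᵢ = 3.158 m³/s

3.16 m³/s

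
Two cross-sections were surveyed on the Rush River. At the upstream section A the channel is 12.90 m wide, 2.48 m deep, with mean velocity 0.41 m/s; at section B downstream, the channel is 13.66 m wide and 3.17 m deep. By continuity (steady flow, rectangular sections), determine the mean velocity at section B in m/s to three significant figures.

Q = A₁V₁ = (12.90×2.48) × 0.41 = 13.12 m³/s
A₂ = 13.66 × 3.17 = 43.30 m²
V₂ = Q/A₂ = 13.12/43.30 = 0.3029 m/s

0.303 m/s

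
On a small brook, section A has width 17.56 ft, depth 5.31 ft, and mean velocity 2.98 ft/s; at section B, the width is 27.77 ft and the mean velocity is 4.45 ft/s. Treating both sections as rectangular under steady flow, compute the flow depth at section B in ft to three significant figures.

Q = A₁V₁ = (17.56×5.31) × 2.98 = 277.9 ft³/s
d₂ = Q/(b₂ V₂) = 277.9/(27.77×4.45) = 2.249 ft

2.25 ft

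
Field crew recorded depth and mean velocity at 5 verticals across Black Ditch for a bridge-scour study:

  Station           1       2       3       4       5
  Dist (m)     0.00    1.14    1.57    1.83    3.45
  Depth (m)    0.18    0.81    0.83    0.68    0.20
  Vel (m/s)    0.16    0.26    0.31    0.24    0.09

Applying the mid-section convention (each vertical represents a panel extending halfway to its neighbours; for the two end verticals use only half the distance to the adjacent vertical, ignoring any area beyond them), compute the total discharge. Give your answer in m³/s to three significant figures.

w_1 = (1.14 − 0.00)/2 = 0.57 m; q_1 = 0.16 × 0.18 × 0.57 = 0.01642 m³/s
w_2 = (1.57 − 0.00)/2 = 0.785 m; q_2 = 0.26 × 0.81 × 0.785 = 0.1653 m³/s
w_3 = (1.83 − 1.14)/2 = 0.345 m; q_3 = 0.31 × 0.83 × 0.345 = 0.08877 m³/s
w_4 = (3.45 − 1.57)/2 = 0.94 m; q_4 = 0.24 × 0.68 × 0.94 = 0.1534 m³/s
w_5 = (3.45 − 1.83)/2 = 0.81 m; q_5 = 0.09 × 0.20 × 0.81 = 0.01458 m³/s
Q = Σ qᵢ = 0.4385 m³/s

0.438 m³/s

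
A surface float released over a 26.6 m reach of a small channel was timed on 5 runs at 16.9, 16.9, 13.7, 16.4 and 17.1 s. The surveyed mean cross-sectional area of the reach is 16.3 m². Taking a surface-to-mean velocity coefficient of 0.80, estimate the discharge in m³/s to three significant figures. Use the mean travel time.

t̄ = (16.9 + 16.9 + 13.7 + 16.4 + 17.1) / 5 = 16.2 s
v_surface = L / t̄ = 26.6 / 16.2 = 1.642 m/s
v_mean = 0.80 × 1.642 = 1.314 m/s
Q = A × v_mean = 16.3 × 1.314 = 21.41 m³/s

21.4 m³/s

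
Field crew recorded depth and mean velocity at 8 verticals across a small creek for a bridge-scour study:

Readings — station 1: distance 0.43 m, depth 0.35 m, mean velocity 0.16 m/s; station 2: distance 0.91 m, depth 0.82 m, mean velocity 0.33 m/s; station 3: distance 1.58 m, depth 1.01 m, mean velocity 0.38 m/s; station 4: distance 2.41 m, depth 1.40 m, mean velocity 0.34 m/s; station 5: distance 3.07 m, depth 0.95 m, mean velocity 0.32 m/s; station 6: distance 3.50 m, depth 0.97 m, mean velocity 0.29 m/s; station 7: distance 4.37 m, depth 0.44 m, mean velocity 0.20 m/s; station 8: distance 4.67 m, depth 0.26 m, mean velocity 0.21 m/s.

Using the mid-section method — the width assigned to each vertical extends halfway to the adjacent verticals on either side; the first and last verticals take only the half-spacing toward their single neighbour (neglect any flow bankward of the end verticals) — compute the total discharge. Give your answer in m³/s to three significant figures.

1.22 m³/s

w_1 = (0.91 − 0.43)/2 = 0.24 m; q_1 = 0.16 × 0.35 × 0.24 = 0.01344 m³/s
w_2 = (1.58 − 0.43)/2 = 0.575 m; q_2 = 0.33 × 0.82 × 0.575 = 0.1556 m³/s
w_3 = (2.41 − 0.91)/2 = 0.75 m; q_3 = 0.38 × 1.01 × 0.75 = 0.2879 m³/s
w_4 = (3.07 − 1.58)/2 = 0.745 m; q_4 = 0.34 × 1.40 × 0.745 = 0.3546 m³/s
w_5 = (3.50 − 2.41)/2 = 0.545 m; q_5 = 0.32 × 0.95 × 0.545 = 0.1657 m³/s
w_6 = (4.37 − 3.07)/2 = 0.65 m; q_6 = 0.29 × 0.97 × 0.65 = 0.1828 m³/s
w_7 = (4.67 − 3.50)/2 = 0.585 m; q_7 = 0.20 × 0.44 × 0.585 = 0.05148 m³/s
w_8 = (4.67 − 4.37)/2 = 0.15 m; q_8 = 0.21 × 0.26 × 0.15 = 0.008190 m³/s
Q = Σ qᵢ = 1.220 m³/s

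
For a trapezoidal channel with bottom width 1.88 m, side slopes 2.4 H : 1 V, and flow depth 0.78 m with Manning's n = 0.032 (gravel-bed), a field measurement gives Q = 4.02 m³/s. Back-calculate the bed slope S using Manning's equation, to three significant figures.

0.00496

A = (b + z·y)·y = (1.88 + 2.4×0.78)×0.78 = 2.927 m²
P = b + 2y√(1+z²) = 1.88 + 2×0.78×√(1+2.4²) = 5.936 m
R = A/P = 2.927/5.936 = 0.4930 m
S = (Q·n / (1·A·R^(2/3)))² = (4.02×0.032 / (1×2.927×0.6241))² = 0.004961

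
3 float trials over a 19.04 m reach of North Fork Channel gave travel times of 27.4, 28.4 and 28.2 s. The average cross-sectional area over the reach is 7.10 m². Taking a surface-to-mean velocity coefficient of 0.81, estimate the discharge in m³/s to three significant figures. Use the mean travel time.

3.91 m³/s

t̄ = (27.4 + 28.4 + 28.2) / 3 = 28 s
v_surface = L / t̄ = 19.04 / 28 = 0.6800 m/s
v_mean = 0.81 × 0.6800 = 0.5508 m/s
Q = A × v_mean = 7.10 × 0.5508 = 3.911 m³/s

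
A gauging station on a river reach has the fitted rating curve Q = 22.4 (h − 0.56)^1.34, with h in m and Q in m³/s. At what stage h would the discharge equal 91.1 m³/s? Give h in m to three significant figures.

h − h₀ = (Q/C)^(1/b) = (91.1/22.4)^(1/1.34) = 2.849 m
h = 0.56 + 2.849 = 3.409 m

3.41 m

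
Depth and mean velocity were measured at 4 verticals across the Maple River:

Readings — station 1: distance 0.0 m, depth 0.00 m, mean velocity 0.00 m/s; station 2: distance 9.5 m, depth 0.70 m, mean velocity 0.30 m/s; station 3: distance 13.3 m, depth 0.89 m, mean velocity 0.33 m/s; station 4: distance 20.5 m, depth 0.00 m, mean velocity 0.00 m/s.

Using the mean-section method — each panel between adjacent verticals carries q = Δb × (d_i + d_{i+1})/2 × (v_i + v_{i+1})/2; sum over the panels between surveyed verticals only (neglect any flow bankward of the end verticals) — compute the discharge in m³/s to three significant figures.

Panel 1-2: Δb = 9.5 m, d̄ = (0.00+0.70)/2 = 0.35, v̄ = (0.00+0.30)/2 = 0.15 → q = 9.5×0.35×0.15 = 0.4988 m³/s
Panel 2-3: Δb = 3.8 m, d̄ = (0.70+0.89)/2 = 0.795, v̄ = (0.30+0.33)/2 = 0.315 → q = 3.8×0.795×0.315 = 0.9516 m³/s
Panel 3-4: Δb = 7.2 m, d̄ = (0.89+0.00)/2 = 0.445, v̄ = (0.33+0.00)/2 = 0.165 → q = 7.2×0.445×0.165 = 0.5287 m³/s
Q = Σ q = 1.979 m³/s

1.98 m³/s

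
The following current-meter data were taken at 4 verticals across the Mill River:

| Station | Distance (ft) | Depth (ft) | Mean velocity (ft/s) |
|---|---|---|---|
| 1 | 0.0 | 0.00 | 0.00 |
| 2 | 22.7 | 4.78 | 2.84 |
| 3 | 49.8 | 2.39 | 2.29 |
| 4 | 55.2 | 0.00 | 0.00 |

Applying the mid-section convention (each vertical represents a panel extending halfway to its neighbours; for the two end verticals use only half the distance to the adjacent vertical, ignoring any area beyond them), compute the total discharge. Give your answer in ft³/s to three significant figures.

w_2 = (49.8 − 0.0)/2 = 24.9 ft; q_2 = 2.84 × 4.78 × 24.9 = 338.0 ft³/s
w_3 = (55.2 − 22.7)/2 = 16.25 ft; q_3 = 2.29 × 2.39 × 16.25 = 88.94 ft³/s
Stations 1, 4 contribute zero (depth or velocity is 0).
Q = Σ qᵢ = 427.0 ft³/s

427 ft³/s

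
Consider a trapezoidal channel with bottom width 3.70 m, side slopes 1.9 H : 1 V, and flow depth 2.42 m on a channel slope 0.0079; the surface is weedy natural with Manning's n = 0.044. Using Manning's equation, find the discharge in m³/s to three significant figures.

A = (b + z·y)·y = (3.70 + 1.9×2.42)×2.42 = 20.08 m²
P = b + 2y√(1+z²) = 3.70 + 2×2.42×√(1+1.9²) = 14.09 m
R = A/P = 20.08/14.09 = 1.425 m
Q = (1/n)·A·R^(2/3)·S^(1/2) = (1/0.044) × 20.08 × 1.425^(2/3) × 0.0079^(1/2) = 51.37 m³/s

51.4 m³/s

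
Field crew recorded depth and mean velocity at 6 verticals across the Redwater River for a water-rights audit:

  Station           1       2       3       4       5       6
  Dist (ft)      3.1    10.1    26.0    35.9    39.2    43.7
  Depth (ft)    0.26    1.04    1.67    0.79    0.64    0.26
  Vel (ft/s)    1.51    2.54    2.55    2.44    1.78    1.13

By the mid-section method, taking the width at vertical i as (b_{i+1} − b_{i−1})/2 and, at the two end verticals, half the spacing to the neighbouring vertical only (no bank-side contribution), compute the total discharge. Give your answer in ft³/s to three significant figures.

w_1 = (10.1 − 3.1)/2 = 3.5 ft; q_1 = 1.51 × 0.26 × 3.5 = 1.374 ft³/s
w_2 = (26.0 − 3.1)/2 = 11.45 ft; q_2 = 2.54 × 1.04 × 11.45 = 30.25 ft³/s
w_3 = (35.9 − 10.1)/2 = 12.9 ft; q_3 = 2.55 × 1.67 × 12.9 = 54.93 ft³/s
w_4 = (39.2 − 26.0)/2 = 6.6 ft; q_4 = 2.44 × 0.79 × 6.6 = 12.72 ft³/s
w_5 = (43.7 − 35.9)/2 = 3.9 ft; q_5 = 1.78 × 0.64 × 3.9 = 4.443 ft³/s
w_6 = (43.7 − 39.2)/2 = 2.25 ft; q_6 = 1.13 × 0.26 × 2.25 = 0.6611 ft³/s
Q = Σ qᵢ = 104.4 ft³/s

104 ft³/s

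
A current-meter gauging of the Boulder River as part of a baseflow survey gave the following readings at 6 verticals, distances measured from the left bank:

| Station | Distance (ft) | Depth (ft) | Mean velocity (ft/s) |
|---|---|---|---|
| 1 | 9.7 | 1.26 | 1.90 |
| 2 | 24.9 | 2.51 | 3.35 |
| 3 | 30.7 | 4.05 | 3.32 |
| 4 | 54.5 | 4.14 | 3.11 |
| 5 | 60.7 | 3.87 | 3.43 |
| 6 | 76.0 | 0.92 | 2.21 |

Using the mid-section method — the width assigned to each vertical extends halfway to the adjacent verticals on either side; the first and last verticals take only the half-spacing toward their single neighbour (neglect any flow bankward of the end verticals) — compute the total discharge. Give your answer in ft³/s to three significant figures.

657 ft³/s

w_1 = (24.9 − 9.7)/2 = 7.6 ft; q_1 = 1.90 × 1.26 × 7.6 = 18.19 ft³/s
w_2 = (30.7 − 9.7)/2 = 10.5 ft; q_2 = 3.35 × 2.51 × 10.5 = 88.29 ft³/s
w_3 = (54.5 − 24.9)/2 = 14.8 ft; q_3 = 3.32 × 4.05 × 14.8 = 199.0 ft³/s
w_4 = (60.7 − 30.7)/2 = 15 ft; q_4 = 3.11 × 4.14 × 15 = 193.1 ft³/s
w_5 = (76.0 − 54.5)/2 = 10.75 ft; q_5 = 3.43 × 3.87 × 10.75 = 142.7 ft³/s
w_6 = (76.0 − 60.7)/2 = 7.65 ft; q_6 = 2.21 × 0.92 × 7.65 = 15.55 ft³/s
Q = Σ qᵢ = 656.9 ft³/s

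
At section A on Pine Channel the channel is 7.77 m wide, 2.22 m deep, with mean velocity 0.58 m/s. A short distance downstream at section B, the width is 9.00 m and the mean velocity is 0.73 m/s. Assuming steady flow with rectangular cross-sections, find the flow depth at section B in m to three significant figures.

Q = A₁V₁ = (7.77×2.22) × 0.58 = 10.00 m³/s
d₂ = Q/(b₂ V₂) = 10.00/(9.00×0.73) = 1.523 m

1.52 m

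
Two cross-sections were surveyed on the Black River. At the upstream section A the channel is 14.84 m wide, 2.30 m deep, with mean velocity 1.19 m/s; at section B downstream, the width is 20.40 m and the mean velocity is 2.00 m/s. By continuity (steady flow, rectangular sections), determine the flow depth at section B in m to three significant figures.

0.996 m

Q = A₁V₁ = (14.84×2.30) × 1.19 = 40.62 m³/s
d₂ = Q/(b₂ V₂) = 40.62/(20.40×2.00) = 0.9955 m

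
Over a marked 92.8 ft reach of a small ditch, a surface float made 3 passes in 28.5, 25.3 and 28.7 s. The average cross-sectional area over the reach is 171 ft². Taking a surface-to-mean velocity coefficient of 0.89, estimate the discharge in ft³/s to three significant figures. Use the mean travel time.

514 ft³/s

t̄ = (28.5 + 25.3 + 28.7) / 3 = 27.5 s
v_surface = L / t̄ = 92.8 / 27.5 = 3.375 ft/s
v_mean = 0.89 × 3.375 = 3.003 ft/s
Q = A × v_mean = 171 × 3.003 = 513.6 ft³/s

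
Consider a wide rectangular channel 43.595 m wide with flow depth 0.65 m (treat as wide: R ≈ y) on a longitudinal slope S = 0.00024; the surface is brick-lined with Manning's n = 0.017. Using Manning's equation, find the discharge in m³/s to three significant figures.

19.4 m³/s

A = b·y = 43.595 × 0.65 = 28.34 m²
Wide channel: R ≈ y = 0.65 m
Q = (1/n)·A·R^(2/3)·S^(1/2) = (1/0.017) × 28.34 × 0.6500^(2/3) × 0.00024^(1/2) = 19.38 m³/s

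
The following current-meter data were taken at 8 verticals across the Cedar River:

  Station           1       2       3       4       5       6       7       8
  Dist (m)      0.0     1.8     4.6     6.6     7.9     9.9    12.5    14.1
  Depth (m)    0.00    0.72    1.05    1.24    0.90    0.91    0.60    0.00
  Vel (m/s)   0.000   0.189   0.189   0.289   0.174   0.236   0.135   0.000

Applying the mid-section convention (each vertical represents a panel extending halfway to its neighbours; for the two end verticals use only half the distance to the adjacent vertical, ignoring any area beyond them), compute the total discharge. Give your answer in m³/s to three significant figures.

w_2 = (4.6 − 0.0)/2 = 2.3 m; q_2 = 0.189 × 0.72 × 2.3 = 0.3130 m³/s
w_3 = (6.6 − 1.8)/2 = 2.4 m; q_3 = 0.189 × 1.05 × 2.4 = 0.4763 m³/s
w_4 = (7.9 − 4.6)/2 = 1.65 m; q_4 = 0.289 × 1.24 × 1.65 = 0.5913 m³/s
w_5 = (9.9 − 6.6)/2 = 1.65 m; q_5 = 0.174 × 0.90 × 1.65 = 0.2584 m³/s
w_6 = (12.5 − 7.9)/2 = 2.3 m; q_6 = 0.236 × 0.91 × 2.3 = 0.4939 m³/s
w_7 = (14.1 − 9.9)/2 = 2.1 m; q_7 = 0.135 × 0.60 × 2.1 = 0.1701 m³/s
Stations 1, 8 contribute zero (depth or velocity is 0).
Q = Σ qᵢ = 2.303 m³/s

2.30 m³/s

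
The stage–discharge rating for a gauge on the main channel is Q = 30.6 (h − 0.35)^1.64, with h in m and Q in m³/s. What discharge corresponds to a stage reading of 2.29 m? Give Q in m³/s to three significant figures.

90.7 m³/s

Q = 30.6 × (2.29 − 0.35)^1.64 = 30.6 × 1.94^1.64 = 90.72 m³/s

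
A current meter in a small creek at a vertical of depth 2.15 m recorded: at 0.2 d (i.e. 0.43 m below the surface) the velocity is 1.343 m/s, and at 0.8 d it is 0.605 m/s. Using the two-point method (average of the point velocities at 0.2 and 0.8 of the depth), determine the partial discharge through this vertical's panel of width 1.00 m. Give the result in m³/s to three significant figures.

v̄ = (1.343 + 0.605) / 2 = 0.9740 m/s
q = v̄ × d × w = 0.9740 × 2.15 × 1.00 = 2.094 m³/s

2.09 m³/s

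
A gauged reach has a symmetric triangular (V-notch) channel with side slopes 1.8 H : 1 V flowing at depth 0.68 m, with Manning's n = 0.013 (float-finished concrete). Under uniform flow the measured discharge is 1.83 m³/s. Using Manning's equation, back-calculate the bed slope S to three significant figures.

0.00412

A = z·y² = 1.8×0.68² = 0.8323 m²
P = 2y√(1+z²) = 2×0.68×√(1+1.8²) = 2.800 m
R = A/P = 0.8323/2.800 = 0.2972 m
S = (Q·n / (1·A·R^(2/3)))² = (1.83×0.013 / (1×0.8323×0.4454))² = 0.004119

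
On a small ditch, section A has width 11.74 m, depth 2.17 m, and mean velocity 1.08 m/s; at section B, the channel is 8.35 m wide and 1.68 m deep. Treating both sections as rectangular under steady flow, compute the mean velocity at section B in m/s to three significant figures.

1.96 m/s

Q = A₁V₁ = (11.74×2.17) × 1.08 = 27.51 m³/s
A₂ = 8.35 × 1.68 = 14.03 m²
V₂ = Q/A₂ = 27.51/14.03 = 1.961 m/s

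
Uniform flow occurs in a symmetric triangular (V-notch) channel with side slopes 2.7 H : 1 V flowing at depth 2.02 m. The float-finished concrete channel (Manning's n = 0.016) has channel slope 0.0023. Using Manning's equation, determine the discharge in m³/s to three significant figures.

A = z·y² = 2.7×2.02² = 11.02 m²
P = 2y√(1+z²) = 2×2.02×√(1+2.7²) = 11.63 m
R = A/P = 11.02/11.63 = 0.9471 m
Q = (1/n)·A·R^(2/3)·S^(1/2) = (1/0.016) × 11.02 × 0.9471^(2/3) × 0.0023^(1/2) = 31.85 m³/s

31.8 m³/s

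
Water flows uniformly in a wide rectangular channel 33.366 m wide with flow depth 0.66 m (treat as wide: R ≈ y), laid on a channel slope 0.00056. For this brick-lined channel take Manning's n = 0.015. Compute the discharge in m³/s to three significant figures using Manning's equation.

A = b·y = 33.366 × 0.66 = 22.02 m²
Wide channel: R ≈ y = 0.66 m
Q = (1/n)·A·R^(2/3)·S^(1/2) = (1/0.015) × 22.02 × 0.6600^(2/3) × 0.00056^(1/2) = 26.34 m³/s

26.3 m³/s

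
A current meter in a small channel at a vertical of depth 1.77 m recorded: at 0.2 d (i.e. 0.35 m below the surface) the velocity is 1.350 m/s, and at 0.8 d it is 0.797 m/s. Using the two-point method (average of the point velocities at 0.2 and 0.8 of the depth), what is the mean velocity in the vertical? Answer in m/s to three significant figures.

v̄ = (1.350 + 0.797) / 2 = 1.074 m/s

1.07 m/s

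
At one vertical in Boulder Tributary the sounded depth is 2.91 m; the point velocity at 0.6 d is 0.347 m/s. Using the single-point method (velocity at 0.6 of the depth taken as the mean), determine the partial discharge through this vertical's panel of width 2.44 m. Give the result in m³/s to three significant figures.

2.46 m³/s

v̄ = v₀.₆ = 0.347 m/s
q = v̄ × d × w = 0.3470 × 2.91 × 2.44 = 2.464 m³/s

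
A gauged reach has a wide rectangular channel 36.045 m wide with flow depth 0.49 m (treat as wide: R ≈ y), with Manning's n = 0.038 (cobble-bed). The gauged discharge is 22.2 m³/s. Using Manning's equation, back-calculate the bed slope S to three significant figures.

0.00591

A = b·y = 36.045 × 0.49 = 17.66 m²
Wide channel: R ≈ y = 0.49 m
S = (Q·n / (1·A·R^(2/3)))² = (22.2×0.038 / (1×17.66×0.6215))² = 0.005906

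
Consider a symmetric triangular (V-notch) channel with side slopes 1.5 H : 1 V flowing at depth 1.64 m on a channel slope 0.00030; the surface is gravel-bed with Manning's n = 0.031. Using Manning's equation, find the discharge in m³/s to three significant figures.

1.75 m³/s

A = z·y² = 1.5×1.64² = 4.034 m²
P = 2y√(1+z²) = 2×1.64×√(1+1.5²) = 5.913 m
R = A/P = 4.034/5.913 = 0.6823 m
Q = (1/n)·A·R^(2/3)·S^(1/2) = (1/0.031) × 4.034 × 0.6823^(2/3) × 0.00030^(1/2) = 1.747 m³/s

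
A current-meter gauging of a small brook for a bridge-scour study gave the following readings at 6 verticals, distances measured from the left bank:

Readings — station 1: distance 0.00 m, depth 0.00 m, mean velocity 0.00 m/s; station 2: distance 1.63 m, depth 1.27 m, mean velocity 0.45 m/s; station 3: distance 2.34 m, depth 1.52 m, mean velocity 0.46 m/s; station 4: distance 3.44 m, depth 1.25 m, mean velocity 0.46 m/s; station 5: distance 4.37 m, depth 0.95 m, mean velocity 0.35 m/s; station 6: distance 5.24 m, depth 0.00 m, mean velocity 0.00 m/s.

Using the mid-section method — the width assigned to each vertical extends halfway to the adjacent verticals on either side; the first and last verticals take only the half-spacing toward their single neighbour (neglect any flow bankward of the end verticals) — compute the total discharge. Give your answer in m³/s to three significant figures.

w_2 = (2.34 − 0.00)/2 = 1.17 m; q_2 = 0.45 × 1.27 × 1.17 = 0.6687 m³/s
w_3 = (3.44 − 1.63)/2 = 0.905 m; q_3 = 0.46 × 1.52 × 0.905 = 0.6328 m³/s
w_4 = (4.37 − 2.34)/2 = 1.015 m; q_4 = 0.46 × 1.25 × 1.015 = 0.5836 m³/s
w_5 = (5.24 − 3.44)/2 = 0.9 m; q_5 = 0.35 × 0.95 × 0.9 = 0.2993 m³/s
Stations 1, 6 contribute zero (depth or velocity is 0).
Q = Σ qᵢ = 2.184 m³/s

2.18 m³/s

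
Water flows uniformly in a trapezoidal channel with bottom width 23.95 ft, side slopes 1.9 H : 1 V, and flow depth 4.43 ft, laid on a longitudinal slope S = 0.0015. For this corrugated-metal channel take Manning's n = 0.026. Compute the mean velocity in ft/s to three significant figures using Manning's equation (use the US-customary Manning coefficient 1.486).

A = (b + z·y)·y = (23.95 + 1.9×4.43)×4.43 = 143.4 ft²
P = b + 2y√(1+z²) = 23.95 + 2×4.43×√(1+1.9²) = 42.97 ft
R = A/P = 143.4/42.97 = 3.337 ft
Q = (1.486/n)·A·R^(2/3)·S^(1/2) = (1.486/0.026) × 143.4 × 3.337^(2/3) × 0.0015^(1/2) = 708.7 ft³/s
V = Q/A = 708.7/143.4 = 4.943 ft/s

4.94 ft/s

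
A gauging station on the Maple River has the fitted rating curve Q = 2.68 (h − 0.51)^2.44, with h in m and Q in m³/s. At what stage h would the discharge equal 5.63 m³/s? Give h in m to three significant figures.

1.87 m

h − h₀ = (Q/C)^(1/b) = (5.63/2.68)^(1/2.44) = 1.356 m
h = 0.51 + 1.356 = 1.866 m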